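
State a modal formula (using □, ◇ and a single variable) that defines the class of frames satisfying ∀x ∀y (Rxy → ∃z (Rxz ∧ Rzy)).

A defining formula is □□q → □q (the C4 axiom).

□□q → □q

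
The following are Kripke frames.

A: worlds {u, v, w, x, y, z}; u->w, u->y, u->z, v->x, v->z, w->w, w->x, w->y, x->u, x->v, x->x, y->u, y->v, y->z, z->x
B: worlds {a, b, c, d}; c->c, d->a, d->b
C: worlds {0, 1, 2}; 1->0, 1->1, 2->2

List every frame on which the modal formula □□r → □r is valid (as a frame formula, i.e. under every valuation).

C

The schema corresponds to density: ∀x ∀y (Rxy → ∃z (Rxz ∧ Rzy)).
A: fails — Rvz but no t with Rvt and Rtz.
B: fails — Rdb but no z with Rdz and Rzb.
C: ✓.
Valid on: C.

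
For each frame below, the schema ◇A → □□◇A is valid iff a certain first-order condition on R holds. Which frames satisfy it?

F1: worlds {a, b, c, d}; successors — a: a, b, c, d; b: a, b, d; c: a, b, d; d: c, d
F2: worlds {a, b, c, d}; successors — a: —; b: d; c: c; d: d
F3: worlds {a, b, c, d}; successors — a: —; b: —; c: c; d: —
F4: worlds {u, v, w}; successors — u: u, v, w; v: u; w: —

The schema corresponds to a generalized confluence (Geach) condition: ∀x ∀y ∀z ((xRy ∧ xR²z) → ∃w (y = w ∧ zRw)).
F1: fails — aRa, aR²d but no w with a=w and dRw.
F2: ✓.
F3: ✓.
F4: fails — uRu, uR²w but no t with u=t and wRt.
Valid on: F2, F3.

F2, F3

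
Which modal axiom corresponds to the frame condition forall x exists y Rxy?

This is seriality; the standard corresponding axiom is D: □p → ◇p.
Suppose □p→◇p is valid. At any x set V(p)=W. Then □p at x, so ◇p at x, so x has a successor.

□p → ◇p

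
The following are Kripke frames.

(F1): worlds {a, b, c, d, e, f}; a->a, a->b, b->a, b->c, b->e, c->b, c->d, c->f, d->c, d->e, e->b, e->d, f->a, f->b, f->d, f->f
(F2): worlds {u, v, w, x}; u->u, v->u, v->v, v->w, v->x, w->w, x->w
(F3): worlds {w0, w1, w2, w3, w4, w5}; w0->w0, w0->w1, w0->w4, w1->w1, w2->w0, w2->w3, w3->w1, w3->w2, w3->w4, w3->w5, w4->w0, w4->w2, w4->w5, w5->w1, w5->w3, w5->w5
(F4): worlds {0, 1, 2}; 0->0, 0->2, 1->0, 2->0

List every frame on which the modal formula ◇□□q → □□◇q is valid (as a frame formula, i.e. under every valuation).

(F4)

Frame correspondent (Sahlqvist): ∀x ∀y ∀z ((xRy ∧ xR²z) → ∃w (yR²w ∧ zRw)) — i.e. a generalized confluence (Geach) condition.
(F1): fails — cRb, cR²d but no w with bR²w and dRw.
(F2): fails — vRu, vR²w but no t with uR²t and wRt.
(F3): fails — w0Rw1, w0R²w2 but no w with w1R²w and w2Rw.
(F4): satisfies the condition.
Valid on: (F4).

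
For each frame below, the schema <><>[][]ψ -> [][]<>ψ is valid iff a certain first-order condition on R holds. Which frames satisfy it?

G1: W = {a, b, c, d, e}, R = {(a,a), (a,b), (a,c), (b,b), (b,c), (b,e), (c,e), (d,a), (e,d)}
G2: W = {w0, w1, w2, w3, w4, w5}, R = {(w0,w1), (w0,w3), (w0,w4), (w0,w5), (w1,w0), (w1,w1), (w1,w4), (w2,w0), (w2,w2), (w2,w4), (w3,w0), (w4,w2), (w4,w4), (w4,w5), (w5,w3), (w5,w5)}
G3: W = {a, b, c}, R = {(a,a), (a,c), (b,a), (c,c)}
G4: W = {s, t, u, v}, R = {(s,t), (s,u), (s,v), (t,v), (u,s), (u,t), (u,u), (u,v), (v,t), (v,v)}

This is the axiom for a generalized confluence (Geach) condition; its first-order frame correspondent is forall x forall y forall z ((x R^2 y & x R^2 z) -> exists w (y R^2 w & zRw)).
G1: fails — aR²a, aR²e but no w with aR²w and eRw.
G2: fails — w0R²w3, w0R²w3 but no w with w3R²w and w3Rw.
G3: condition met.
G4: condition met.

G3, G4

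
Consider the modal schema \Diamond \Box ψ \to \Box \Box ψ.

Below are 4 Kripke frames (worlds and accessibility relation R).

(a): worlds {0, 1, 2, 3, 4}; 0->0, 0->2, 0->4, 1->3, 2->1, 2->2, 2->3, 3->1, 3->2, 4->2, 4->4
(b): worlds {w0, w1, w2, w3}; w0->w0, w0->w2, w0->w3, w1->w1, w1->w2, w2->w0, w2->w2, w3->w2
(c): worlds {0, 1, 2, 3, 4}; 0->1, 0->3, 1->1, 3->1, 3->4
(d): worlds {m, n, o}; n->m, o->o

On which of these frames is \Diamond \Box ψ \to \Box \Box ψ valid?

(d)

This is the axiom for a generalized confluence (Geach) condition; its first-order frame correspondent is \forall x \forall y \forall z ((xRy \wedge x R^2 z) \to \exists w (yRw \wedge z = w)).
(a): fails — 0R0, 0R²1 but no w with 0Rw and 1=w.
(b): fails — w0Rw2, w0R²w3 but no w with w2Rw and w3=w.
(c): fails — 0R1, 0R²4 but no w with 1Rw and 4=w.
(d): holds.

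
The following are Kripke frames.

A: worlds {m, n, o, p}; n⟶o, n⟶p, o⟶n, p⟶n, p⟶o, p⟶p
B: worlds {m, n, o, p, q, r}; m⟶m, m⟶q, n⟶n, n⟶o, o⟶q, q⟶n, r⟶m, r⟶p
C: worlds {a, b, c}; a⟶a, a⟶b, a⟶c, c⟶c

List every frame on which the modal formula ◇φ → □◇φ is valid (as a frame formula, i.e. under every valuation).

none

The schema corresponds to the Euclidean property: ∀x ∀y ∀z (Rxy ∧ Rxz → Ryz).
A: fails — Rno and Rno but not Roo.
B: fails — Rmq and Rmq but not Rqq.
C: fails — Rac and Raa but not Rca.
Valid on no frame.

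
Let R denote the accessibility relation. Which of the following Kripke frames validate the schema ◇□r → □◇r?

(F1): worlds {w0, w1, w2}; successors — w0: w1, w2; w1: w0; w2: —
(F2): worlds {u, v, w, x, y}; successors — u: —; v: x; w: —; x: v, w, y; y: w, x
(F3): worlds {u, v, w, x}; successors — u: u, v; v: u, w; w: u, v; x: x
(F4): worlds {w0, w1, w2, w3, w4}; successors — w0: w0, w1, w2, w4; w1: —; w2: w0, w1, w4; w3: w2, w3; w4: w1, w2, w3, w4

(F3)

The schema corresponds to convergence: ∀x ∀y ∀z (Rxy ∧ Rxz → ∃w (Ryw ∧ Rzw)).
(F1): fails — Rw0w1 and Rw0w2 but w1 and w2 have no common successor.
(F2): fails — Rxw and Rxw but w and w have no common successor.
(F3): satisfies the condition.
(F4): fails — Rw0w4 and Rw0w1 but w4 and w1 have no common successor.
Valid on: (F3).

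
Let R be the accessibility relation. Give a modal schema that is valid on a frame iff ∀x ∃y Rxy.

This is seriality; the standard corresponding axiom is D: □r → ◇r.
Suppose □r→◇r is valid. At any x set V(r)=W. Then □r at x, so ◇r at x, so x has a successor.

□r → ◇r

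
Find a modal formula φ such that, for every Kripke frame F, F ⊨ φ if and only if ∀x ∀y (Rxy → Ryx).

s → □◇s

The condition is symmetry. The B schema s → □◇s defines it.
Suppose s→□◇s is valid. Take Rxy and set V(s)={x}. Then s at x, so □◇s at x, so ◇s at y, so some z with Ryz has s; z=x, i.e. Ryx.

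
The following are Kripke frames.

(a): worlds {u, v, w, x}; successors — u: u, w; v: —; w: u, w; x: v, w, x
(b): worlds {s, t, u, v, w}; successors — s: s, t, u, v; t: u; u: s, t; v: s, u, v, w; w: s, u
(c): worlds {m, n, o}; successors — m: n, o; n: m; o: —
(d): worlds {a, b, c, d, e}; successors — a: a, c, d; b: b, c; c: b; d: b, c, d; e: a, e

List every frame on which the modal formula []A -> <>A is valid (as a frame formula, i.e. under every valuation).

(b), (d)

This is the axiom for seriality; its first-order frame correspondent is forall x exists y Rxy.
(a): fails — world v has no successor.
(b): holds.
(c): fails — world o has no successor.
(d): holds.
Valid on: (b), (d).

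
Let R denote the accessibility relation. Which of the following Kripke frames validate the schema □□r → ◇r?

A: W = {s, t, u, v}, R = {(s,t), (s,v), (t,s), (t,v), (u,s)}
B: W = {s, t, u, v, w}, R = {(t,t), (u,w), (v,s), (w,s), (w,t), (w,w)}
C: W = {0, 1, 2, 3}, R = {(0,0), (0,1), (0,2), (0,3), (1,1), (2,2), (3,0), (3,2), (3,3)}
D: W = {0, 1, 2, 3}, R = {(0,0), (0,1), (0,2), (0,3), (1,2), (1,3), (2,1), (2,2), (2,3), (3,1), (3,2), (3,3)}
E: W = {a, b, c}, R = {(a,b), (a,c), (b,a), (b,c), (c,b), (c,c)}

The schema corresponds to a generalized confluence (Geach) condition: ∀x ∃w (xR²w ∧ xRw).
A: fails — at u but no w with uR²w and uRw.
B: fails — at s but no w* with sR²w* and sRw*.
C: holds.
D: holds.
E: holds.
Valid on: C, D, E.

C, D, E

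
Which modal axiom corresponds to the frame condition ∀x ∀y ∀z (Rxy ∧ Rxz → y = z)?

◇ψ → □ψ

The condition is partial functionality. The CD schema ◇ψ → □ψ defines it.
Suppose ◇ψ→□ψ is valid. Take Rxy, Rxz and set V(ψ)={y}. Then ◇ψ at x, so □ψ at x, so ψ at z, i.e. z=y.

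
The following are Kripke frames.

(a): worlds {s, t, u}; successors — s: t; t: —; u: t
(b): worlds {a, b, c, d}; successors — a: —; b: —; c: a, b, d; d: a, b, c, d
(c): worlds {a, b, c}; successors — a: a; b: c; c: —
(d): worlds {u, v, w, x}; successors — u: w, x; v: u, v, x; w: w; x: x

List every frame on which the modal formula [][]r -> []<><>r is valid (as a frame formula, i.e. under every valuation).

Frame correspondent (Sahlqvist): forall x forall z (xRz -> exists w (x R^2 w & z R^2 w)) — i.e. a generalized confluence (Geach) condition.
(a): fails — sRt but no w with sR²w and tR²w.
(b): fails — cRa but no w with cR²w and aR²w.
(c): fails — bRc but no w with bR²w and cR²w.
(d): condition met.
Valid on: (d).

(d)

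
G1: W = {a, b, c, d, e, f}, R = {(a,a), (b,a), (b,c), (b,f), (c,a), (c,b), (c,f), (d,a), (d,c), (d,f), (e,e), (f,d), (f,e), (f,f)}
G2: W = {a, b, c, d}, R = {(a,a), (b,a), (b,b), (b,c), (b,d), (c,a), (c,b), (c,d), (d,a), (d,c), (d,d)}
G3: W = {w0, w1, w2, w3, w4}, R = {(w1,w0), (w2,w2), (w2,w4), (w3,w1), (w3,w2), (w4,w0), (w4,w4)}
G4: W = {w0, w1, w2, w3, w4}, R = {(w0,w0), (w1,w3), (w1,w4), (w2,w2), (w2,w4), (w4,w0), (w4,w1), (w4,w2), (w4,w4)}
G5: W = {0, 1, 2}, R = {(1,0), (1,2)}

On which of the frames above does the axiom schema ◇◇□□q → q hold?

The schema corresponds to a generalized confluence (Geach) condition: ∀x ∀y (xR²y → ∃w (yR²w ∧ x = w)).
G1: fails — bR²a but no w with aR²w and b=w.
G2: fails — bR²a but no w with aR²w and b=w.
G3: fails — w2R²w0 but no w with w0R²w and w2=w.
G4: fails — w1R²w0 but no w with w0R²w and w1=w.
G5: holds.
Valid on: G5.

G5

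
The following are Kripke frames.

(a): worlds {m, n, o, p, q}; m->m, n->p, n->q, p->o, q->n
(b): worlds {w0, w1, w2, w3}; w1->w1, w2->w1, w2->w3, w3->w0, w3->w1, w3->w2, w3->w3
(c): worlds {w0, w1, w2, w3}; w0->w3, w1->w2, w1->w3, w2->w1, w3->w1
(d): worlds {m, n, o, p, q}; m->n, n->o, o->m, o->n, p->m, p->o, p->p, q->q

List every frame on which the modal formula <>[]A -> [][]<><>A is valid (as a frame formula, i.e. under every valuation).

(c)

Frame correspondent (Sahlqvist): forall x forall y forall z ((xRy & x R^2 z) -> exists w (yRw & z R^2 w)) — i.e. a generalized confluence (Geach) condition.
(a): fails — nRp, nR²o but no w with pRw and oR²w.
(b): fails — w2Rw1, w2R²w0 but no w with w1Rw and w0R²w.
(c): condition met.
(d): fails — nRo, nR²m but no w with oRw and mR²w.
Valid on: (c).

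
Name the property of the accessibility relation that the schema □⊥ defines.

This schema is the Ver axiom.
Its frame correspondent is emptiness of R — ∀x ∀y ¬Rxy.

emptiness of R: ∀x ∀y ¬Rxy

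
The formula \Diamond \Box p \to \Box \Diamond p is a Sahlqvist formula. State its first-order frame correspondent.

convergence: \forall x \forall y \forall z (Rxy \wedge Rxz \to \exists w (Ryw \wedge Rzw))

Suppose ◇□p→□◇p is valid. Take Rxy, Rxz and set V(p)={w : Ryw}. Then □p at y so ◇□p at x, so □◇p at x, so ◇p at z, giving w with Rzw and Ryw.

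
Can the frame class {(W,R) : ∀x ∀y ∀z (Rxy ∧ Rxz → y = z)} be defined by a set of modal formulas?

Definable; ◇q → □q defines it

The condition is partial functionality. A defining modal formula is ◇q → □q.
Suppose ◇q→□q is valid. Take Rxy, Rxz and set V(q)={y}. Then ◇q at x, so □q at x, so q at z, i.e. z=y.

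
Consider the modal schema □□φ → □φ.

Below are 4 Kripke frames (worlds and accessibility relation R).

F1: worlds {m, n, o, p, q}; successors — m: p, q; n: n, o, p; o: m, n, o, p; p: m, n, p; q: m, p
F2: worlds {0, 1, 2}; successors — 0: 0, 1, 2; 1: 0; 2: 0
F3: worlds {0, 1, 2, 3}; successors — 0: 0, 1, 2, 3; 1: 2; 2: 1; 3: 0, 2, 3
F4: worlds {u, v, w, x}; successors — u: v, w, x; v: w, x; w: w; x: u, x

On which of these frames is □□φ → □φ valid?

The schema corresponds to density: ∀x ∀y (Rxy → ∃z (Rxz ∧ Rzy)).
F1: fails — Rmq but no z with Rmz and Rzq.
F2: satisfies the condition.
F3: fails — R12 but no z with R1z and Rz2.
F4: fails — Ruv but no z with Ruz and Rzv.
Valid on: F2.

F2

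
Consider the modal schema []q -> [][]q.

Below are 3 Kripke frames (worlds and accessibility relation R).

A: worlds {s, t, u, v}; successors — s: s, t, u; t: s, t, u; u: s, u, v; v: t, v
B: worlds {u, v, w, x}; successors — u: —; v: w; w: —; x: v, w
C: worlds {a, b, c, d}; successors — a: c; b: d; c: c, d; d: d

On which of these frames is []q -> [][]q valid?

B

Frame correspondent (Sahlqvist): forall x forall y forall z (Rxy & Ryz -> Rxz) — i.e. transitivity.
A: fails — Ruv and Rvt but not Rut.
B: condition met.
C: fails — Rac and Rcd but not Rad.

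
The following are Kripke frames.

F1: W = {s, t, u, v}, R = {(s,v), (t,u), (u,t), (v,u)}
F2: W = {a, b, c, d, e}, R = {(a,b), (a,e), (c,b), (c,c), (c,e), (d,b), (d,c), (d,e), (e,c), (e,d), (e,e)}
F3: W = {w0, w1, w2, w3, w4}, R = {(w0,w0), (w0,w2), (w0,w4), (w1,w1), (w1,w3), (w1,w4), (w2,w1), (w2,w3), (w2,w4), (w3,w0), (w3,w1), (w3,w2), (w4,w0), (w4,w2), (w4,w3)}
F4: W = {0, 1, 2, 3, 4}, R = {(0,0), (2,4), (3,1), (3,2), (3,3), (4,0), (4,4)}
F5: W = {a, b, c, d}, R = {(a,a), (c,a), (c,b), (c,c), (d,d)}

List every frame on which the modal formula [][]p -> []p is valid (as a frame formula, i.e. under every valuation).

F3, F4, F5

The schema corresponds to density: forall x forall y (Rxy -> exists z (Rxz & Rzy)).
F1: fails — Rtu but no z with Rtz and Rzu.
F2: fails — Rab but no z with Raz and Rzb.
F3: satisfies the condition.
F4: satisfies the condition.
F5: satisfies the condition.
Valid on: F3, F4, F5.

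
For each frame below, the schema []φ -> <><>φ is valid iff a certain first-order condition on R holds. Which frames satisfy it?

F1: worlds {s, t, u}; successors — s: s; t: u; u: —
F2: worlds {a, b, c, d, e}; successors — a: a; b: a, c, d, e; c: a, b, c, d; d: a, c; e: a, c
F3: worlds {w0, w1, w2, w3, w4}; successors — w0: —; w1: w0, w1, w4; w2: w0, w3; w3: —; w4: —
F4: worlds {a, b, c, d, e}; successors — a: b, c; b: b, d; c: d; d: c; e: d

F2

This is the axiom for a generalized confluence (Geach) condition; its first-order frame correspondent is forall x exists w (xRw & x R^2 w).
F1: fails — at t but no w with tRw and tR²w.
F2: ✓.
F3: fails — at w0 but no w with w0Rw and w0R²w.
F4: fails — at c but no w with cRw and cR²w.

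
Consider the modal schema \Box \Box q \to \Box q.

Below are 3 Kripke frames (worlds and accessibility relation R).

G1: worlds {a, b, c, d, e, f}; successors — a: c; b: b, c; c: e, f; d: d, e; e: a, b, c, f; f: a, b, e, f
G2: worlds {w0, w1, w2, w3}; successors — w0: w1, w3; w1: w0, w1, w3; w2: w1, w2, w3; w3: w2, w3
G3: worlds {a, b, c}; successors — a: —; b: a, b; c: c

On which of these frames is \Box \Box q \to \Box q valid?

G2, G3

The schema corresponds to density: \forall x \forall y (Rxy \to \exists z (Rxz \wedge Rzy)).
G1: fails — Rac but no z with Raz and Rzc.
G2: ✓.
G3: ✓.
Valid on: G2, G3.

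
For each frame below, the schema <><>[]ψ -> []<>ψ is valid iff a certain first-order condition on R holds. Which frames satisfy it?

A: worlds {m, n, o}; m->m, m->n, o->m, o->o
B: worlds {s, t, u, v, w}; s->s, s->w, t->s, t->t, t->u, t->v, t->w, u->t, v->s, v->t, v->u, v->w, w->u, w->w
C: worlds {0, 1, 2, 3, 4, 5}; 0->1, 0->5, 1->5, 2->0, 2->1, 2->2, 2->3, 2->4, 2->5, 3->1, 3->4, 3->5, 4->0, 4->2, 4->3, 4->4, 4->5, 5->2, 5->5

The schema corresponds to a generalized confluence (Geach) condition: forall x forall y forall z ((x R^2 y & xRz) -> exists w (yRw & zRw)).
A: fails — mR²m, mRn but no w with mRw and nRw.
B: fails — sR²u, sRs but no w* with uRw* and sRw*.
C: ✓.

C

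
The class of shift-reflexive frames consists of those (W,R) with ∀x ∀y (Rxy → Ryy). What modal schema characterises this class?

□(□q → q)

The condition is shift-reflexivity. The T□ schema □(□q → q) defines it.
Suppose □(□q→q) is valid. Take Rxy and set V(q)={w : Ryw}. Then at y, □q holds; since □(□q→q) at x, □q→q at y, so q at y, i.e. Ryy.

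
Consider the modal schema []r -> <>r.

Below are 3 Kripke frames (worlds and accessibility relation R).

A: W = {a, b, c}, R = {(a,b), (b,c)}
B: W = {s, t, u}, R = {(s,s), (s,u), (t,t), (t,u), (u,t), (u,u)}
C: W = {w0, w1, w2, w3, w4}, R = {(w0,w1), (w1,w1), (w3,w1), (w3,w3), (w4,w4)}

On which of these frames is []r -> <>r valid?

B

Frame correspondent (Sahlqvist): forall x exists y Rxy — i.e. seriality.
A: fails — world c has no successor.
B: ✓.
C: fails — world w2 has no successor.
Valid on: B.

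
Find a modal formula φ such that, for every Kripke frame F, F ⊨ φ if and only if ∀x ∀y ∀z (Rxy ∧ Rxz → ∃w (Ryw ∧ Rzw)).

◇□p → □◇p

A defining formula is ◇□p → □◇p (the .2 axiom).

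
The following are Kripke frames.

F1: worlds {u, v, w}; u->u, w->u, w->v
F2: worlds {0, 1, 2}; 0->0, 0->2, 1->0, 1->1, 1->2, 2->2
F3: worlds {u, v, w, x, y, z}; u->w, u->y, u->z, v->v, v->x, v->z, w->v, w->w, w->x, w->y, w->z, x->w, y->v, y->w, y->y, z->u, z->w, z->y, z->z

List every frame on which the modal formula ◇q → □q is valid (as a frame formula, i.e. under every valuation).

none

The schema corresponds to partial functionality: ∀x ∀y ∀z (Rxy ∧ Rxz → y = z).
F1: fails — w sees both u and v.
F2: fails — 0 sees both 0 and 2.
F3: fails — u sees both w and y.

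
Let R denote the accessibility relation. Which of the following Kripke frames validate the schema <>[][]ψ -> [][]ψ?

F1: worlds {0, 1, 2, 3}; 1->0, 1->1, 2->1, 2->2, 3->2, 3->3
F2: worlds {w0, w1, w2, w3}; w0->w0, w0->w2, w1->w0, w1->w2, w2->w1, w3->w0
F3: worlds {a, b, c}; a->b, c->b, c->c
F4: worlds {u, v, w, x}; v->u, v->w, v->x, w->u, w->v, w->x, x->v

none

The schema corresponds to a generalized confluence (Geach) condition: forall x forall y forall z ((xRy & x R^2 z) -> exists w (y R^2 w & z = w)).
F1: fails — 1R0, 1R²0 but no w with 0R²w and 0=w.
F2: fails — w0Rw2, w0R²w1 but no w with w2R²w and w1=w.
F3: fails — cRb, cR²b but no w with bR²w and b=w.
F4: fails — vRu, vR²u but no t with uR²t and u=t.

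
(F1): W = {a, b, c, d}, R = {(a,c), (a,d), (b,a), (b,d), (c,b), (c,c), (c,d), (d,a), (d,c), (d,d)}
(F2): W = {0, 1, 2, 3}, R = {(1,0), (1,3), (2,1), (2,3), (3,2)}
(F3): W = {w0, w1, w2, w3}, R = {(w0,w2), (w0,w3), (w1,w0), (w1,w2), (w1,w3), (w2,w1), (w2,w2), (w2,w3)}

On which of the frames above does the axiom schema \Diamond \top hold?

(F1)

This is the axiom for seriality; its first-order frame correspondent is \forall x \exists y Rxy.
(F1): condition met.
(F2): fails — world 0 has no successor.
(F3): fails — world w3 has no successor.
Valid on: (F1).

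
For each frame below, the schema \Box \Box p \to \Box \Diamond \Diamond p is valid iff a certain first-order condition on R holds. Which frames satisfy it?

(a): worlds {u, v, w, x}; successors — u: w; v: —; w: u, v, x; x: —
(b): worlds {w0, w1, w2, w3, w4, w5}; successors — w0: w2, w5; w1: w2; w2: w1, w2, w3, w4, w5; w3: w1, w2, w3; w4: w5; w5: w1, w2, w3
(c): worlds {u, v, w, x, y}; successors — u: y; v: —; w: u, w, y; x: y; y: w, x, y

The schema corresponds to a generalized confluence (Geach) condition: \forall x \forall z (xRz \to \exists w (x R^2 w \wedge z R^2 w)).
(a): fails — uRw but no t with uR²t and wR²t.
(b): satisfies the condition.
(c): satisfies the condition.
Valid on: (b), (c).

(b), (c)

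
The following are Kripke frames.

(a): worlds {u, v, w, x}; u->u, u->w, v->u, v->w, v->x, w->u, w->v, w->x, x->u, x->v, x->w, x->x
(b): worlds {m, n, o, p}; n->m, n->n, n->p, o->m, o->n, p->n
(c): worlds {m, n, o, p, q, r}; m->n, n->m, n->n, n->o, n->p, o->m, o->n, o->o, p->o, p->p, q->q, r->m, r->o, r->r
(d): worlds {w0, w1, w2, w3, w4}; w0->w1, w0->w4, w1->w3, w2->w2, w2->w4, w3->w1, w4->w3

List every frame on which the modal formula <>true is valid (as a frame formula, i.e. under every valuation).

(a), (c), (d)

This is the axiom for seriality; its first-order frame correspondent is forall x exists y Rxy.
(a): ✓.
(b): fails — world m has no successor.
(c): ✓.
(d): ✓.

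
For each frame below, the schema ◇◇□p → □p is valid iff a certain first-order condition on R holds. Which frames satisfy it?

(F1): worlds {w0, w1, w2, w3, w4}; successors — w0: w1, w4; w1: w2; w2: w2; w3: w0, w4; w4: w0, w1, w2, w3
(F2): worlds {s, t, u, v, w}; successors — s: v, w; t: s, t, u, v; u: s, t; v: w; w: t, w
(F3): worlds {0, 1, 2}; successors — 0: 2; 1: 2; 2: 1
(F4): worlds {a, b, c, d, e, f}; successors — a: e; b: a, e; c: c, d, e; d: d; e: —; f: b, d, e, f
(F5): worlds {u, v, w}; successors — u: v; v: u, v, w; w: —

(F3)

Frame correspondent (Sahlqvist): ∀x ∀y ∀z ((xR²y ∧ xRz) → ∃w (yRw ∧ z = w)) — i.e. a generalized confluence (Geach) condition.
(F1): fails — w0R²w1, w0Rw1 but no w with w1Rw and w1=w.
(F2): fails — sR²t, sRw but no w* with tRw* and w=w*.
(F3): holds.
(F4): fails — bR²e, bRa but no w with eRw and a=w.
(F5): fails — uR²w, uRv but no t with wRt and v=t.
Valid on: (F3).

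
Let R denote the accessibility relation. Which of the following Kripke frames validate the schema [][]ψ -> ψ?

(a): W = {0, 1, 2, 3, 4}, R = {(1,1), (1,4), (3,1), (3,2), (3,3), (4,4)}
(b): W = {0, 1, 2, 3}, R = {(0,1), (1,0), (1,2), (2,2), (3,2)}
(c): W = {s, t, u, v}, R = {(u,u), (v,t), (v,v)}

none

The schema corresponds to a generalized confluence (Geach) condition: forall x exists w (x R^2 w & x = w).
(a): fails — at 0 but no w with 0R²w and 0=w.
(b): fails — at 3 but no w with 3R²w and 3=w.
(c): fails — at s but no w with sR²w and s=w.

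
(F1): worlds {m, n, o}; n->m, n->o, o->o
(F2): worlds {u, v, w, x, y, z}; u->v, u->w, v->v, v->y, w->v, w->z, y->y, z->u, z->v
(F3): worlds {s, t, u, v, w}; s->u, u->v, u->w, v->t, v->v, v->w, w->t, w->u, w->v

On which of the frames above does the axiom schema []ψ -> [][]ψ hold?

Frame correspondent (Sahlqvist): forall x forall y forall z (Rxy & Ryz -> Rxz) — i.e. transitivity.
(F1): condition met.
(F2): fails — Ruv and Rvy but not Ruy.
(F3): fails — Ruv and Rvt but not Rut.
Valid on: (F1).

(F1)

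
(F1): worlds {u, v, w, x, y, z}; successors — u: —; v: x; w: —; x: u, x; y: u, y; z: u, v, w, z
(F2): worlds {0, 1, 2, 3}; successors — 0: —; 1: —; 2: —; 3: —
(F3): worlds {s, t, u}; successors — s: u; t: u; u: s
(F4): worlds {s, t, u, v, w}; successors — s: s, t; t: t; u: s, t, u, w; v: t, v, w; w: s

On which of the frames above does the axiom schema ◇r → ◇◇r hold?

Frame correspondent (Sahlqvist): ∀x ∀y (xRy → ∃w (y = w ∧ xR²w)) — i.e. a generalized confluence (Geach) condition.
(F1): condition met.
(F2): condition met.
(F3): fails — sRu but no w with u=w and sR²w.
(F4): condition met.

(F1), (F2), (F4)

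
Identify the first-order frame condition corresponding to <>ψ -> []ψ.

Suppose ◇ψ→□ψ is valid. Take Rxy, Rxz and set V(ψ)={y}. Then ◇ψ at x, so □ψ at x, so ψ at z, i.e. z=y.

partial functionality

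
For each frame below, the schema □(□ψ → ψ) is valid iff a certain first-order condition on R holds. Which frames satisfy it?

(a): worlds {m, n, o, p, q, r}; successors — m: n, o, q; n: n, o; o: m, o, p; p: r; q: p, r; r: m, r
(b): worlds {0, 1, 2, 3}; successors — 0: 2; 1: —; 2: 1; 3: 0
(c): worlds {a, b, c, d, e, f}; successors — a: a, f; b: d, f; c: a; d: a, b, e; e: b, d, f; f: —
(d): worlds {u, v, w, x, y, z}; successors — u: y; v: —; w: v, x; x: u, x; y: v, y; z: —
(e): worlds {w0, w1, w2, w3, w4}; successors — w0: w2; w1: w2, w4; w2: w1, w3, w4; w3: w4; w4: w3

none

This is the axiom for shift-reflexivity; its first-order frame correspondent is ∀x ∀y (Rxy → Ryy).
(a): fails — Rom but not Rmm.
(b): fails — R21 but not R11.
(c): fails — Reb but not Rbb.
(d): fails — Rxu but not Ruu.
(e): fails — Rw1w2 but not Rw2w2.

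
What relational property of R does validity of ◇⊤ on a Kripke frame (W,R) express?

Seriality

◇⊤ holds at w iff w has a successor, so frame-validity of ◇⊤ is exactly seriality. Equivalently via □p → ◇p:
Suppose □p→◇p is valid. At any x set V(p)=W. Then □p at x, so ◇p at x, so x has a successor.
Conversely, on a frame with seriality the schema holds at every world under every valuation.
Frame condition: ∀x ∃y Rxy.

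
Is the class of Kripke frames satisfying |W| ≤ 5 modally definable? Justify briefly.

If a class were modally definable it would be closed under disjoint unions (Goldblatt–Thomason).
Any modal formula valid on each of 6 disjoint one-world frames is valid on their disjoint union (validity is preserved under disjoint unions). Each one-world frame has |W|=1≤5, but the union has |W|=6.
So no modal formula (or set of formulas) defines exactly the |W|≤5 frames.

Not definable by any modal formula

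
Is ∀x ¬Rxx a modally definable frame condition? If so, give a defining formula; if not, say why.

Any modally definable frame class is closed under surjective bounded morphisms.
The 4-cycle (worlds 0,1,2,3 with 0→1→2→3→0) is irreflexive, and the map sending every world to a single reflexive point • is a surjective bounded morphism (forth: every edge maps to (•,•); back: every world has a successor). So any modal formula valid on the 4-cycle is also valid on the reflexive point, which is not irreflexive.
Hence irreflexivity is not modally definable.

Not modally definable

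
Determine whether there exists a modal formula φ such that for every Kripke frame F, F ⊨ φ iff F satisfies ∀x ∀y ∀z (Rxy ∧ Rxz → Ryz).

Yes: it is the Euclidean property, defined by the 5 schema ◇p → □◇p.

Definable; ◇p → □◇p defines it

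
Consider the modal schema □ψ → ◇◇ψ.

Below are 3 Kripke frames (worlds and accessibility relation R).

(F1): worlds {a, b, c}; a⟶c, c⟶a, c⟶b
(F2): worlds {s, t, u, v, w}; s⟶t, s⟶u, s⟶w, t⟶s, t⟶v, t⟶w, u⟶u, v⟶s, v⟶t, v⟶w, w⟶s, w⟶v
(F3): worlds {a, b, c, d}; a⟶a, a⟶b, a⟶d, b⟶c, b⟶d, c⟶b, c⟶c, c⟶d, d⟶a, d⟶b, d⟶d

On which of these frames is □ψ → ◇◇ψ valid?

(F2), (F3)

This is the axiom for a generalized confluence (Geach) condition; its first-order frame correspondent is ∀x ∃w (xRw ∧ xR²w).
(F1): fails — at a but no w with aRw and aR²w.
(F2): holds.
(F3): holds.
Valid on: (F2), (F3).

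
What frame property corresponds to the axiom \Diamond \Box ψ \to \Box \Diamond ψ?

convergence

Suppose ◇□ψ→□◇ψ is valid. Take Rxy, Rxz and set V(ψ)={w : Ryw}. Then □ψ at y so ◇□ψ at x, so □◇ψ at x, so ◇ψ at z, giving w with Rzw and Ryw.
The converse is a direct semantic check.
So the correspondent is convergence.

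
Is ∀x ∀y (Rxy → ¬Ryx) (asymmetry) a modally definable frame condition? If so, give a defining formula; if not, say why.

Any modally definable frame class is closed under surjective bounded morphisms.
The 3-cycle (worlds 0,1,2 with 0→1→2→0) is asymmetric. Mapping every world to a single reflexive point • is a surjective bounded morphism, and the reflexive point is not asymmetric (R•• but asymmetry requires ¬R••).
So the class is not modally definable.

No — not modally definable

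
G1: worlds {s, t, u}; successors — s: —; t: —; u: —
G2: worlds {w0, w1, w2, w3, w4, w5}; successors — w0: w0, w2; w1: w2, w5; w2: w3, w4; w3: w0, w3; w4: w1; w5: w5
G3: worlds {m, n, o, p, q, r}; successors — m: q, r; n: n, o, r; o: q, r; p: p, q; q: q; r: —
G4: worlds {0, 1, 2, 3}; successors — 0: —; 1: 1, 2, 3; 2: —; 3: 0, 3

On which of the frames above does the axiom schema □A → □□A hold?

G1

The schema corresponds to transitivity: ∀x ∀y ∀z (Rxy ∧ Ryz → Rxz).
G1: ✓.
G2: fails — Rw1w2 and Rw2w4 but not Rw1w4.
G3: fails — Rno and Roq but not Rnq.
G4: fails — R13 and R30 but not R10.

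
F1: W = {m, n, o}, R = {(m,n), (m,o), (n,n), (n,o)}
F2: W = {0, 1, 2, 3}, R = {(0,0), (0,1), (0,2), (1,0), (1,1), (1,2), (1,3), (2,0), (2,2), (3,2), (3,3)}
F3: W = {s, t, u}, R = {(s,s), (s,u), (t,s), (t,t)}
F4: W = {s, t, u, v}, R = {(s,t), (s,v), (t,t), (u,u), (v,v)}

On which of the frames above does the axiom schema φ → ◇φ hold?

F2

Frame correspondent (Sahlqvist): ∀x Rxx — i.e. reflexivity.
F1: fails — world m does not see itself.
F2: ✓.
F3: fails — world u does not see itself.
F4: fails — world s does not see itself.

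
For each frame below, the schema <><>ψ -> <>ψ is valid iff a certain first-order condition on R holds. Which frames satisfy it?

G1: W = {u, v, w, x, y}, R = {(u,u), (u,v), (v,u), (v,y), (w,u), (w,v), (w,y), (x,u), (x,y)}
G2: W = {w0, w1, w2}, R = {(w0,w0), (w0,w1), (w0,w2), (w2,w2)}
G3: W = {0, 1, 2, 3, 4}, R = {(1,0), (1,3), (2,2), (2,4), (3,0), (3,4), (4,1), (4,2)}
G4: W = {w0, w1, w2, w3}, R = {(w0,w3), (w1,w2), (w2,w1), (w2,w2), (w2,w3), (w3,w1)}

G2

The schema corresponds to transitivity: forall x forall y forall z (Rxy & Ryz -> Rxz).
G1: fails — Ruv and Rvy but not Ruy.
G2: condition met.
G3: fails — R34 and R42 but not R32.
G4: fails — Rw1w2 and Rw2w1 but not Rw1w1.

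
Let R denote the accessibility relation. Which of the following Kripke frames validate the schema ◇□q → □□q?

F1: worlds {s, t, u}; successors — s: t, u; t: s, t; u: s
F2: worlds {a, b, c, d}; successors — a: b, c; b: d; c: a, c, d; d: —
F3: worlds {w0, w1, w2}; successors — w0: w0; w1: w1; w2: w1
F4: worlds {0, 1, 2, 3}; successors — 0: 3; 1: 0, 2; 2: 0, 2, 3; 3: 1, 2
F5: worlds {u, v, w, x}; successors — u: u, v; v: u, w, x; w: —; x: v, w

F3

This is the axiom for a generalized confluence (Geach) condition; its first-order frame correspondent is ∀x ∀y ∀z ((xRy ∧ xR²z) → ∃w (yRw ∧ z = w)).
F1: fails — sRu, sR²t but no w with uRw and t=w.
F2: fails — aRb, aR²a but no w with bRw and a=w.
F3: holds.
F4: fails — 1R0, 1R²0 but no w with 0Rw and 0=w.
F5: fails — uRu, uR²w but no t with uRt and w=t.
Valid on: F3.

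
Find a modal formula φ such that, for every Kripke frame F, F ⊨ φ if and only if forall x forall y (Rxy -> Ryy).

□(□p → p)

A defining formula is □(□p → p) (the T□ axiom).
Suppose □(□p→p) is valid. Take Rxy and set V(p)={w : Ryw}. Then at y, □p holds; since □(□p→p) at x, □p→p at y, so p at y, i.e. Ryy.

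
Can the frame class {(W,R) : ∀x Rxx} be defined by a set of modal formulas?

This is a Sahlqvist condition; the T axiom □p → p defines it.
Suppose □p→p is valid. At any x set V(p)={w : Rxw}. Then □p holds at x, so p holds at x, i.e. Rxx.

Definable; □p → p defines it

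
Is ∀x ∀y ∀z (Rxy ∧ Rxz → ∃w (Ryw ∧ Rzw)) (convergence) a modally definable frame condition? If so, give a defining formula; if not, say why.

This is a Sahlqvist condition; the .2 axiom ◇□r → □◇r defines it.
Suppose ◇□r→□◇r is valid. Take Rxy, Rxz and set V(r)={w : Ryw}. Then □r at y so ◇□r at x, so □◇r at x, so ◇r at z, giving w with Rzw and Ryw.

Yes, by ◇□r → □◇r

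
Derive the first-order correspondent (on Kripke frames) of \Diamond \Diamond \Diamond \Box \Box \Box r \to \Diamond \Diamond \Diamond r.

This is a Sahlqvist (Geach-type) schema ◇^3□^3r → □^0◇^3r.
Minimal-valuation argument: fix x; take any y with xR^3y and any z with xR^0z. Set V(r) to the set of worlds R-reachable from y in exactly 3 steps. Then □^3r holds at y, so the antecedent holds at x; validity forces ◇^3r at z, giving a w with zR^3w and yR^3w.
First-order correspondent: \forall x \forall y (x R^3 y \to \exists w (y R^3 w \wedge x R^3 w)).

\forall x \forall y (x R^3 y \to \exists w (y R^3 w \wedge x R^3 w))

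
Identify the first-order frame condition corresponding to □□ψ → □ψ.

This is the C4 axiom.
Its frame correspondent is density — ∀x ∀y (Rxy → ∃z (Rxz ∧ Rzy)).

density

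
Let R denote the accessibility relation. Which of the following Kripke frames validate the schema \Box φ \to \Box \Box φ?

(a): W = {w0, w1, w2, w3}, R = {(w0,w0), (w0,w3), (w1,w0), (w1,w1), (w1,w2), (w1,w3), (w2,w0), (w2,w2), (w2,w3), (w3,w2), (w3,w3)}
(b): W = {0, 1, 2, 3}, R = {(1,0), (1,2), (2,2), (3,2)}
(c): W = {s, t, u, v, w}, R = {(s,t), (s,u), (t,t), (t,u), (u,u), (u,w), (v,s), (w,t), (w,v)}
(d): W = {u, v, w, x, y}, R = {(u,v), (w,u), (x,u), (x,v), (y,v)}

(b)

The schema corresponds to transitivity: \forall x \forall y \forall z (Rxy \wedge Ryz \to Rxz).
(a): fails — Rw3w2 and Rw2w0 but not Rw3w0.
(b): condition met.
(c): fails — Rwt and Rtu but not Rwu.
(d): fails — Rwu and Ruv but not Rwv.
Valid on: (b).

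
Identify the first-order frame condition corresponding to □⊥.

□⊥ is valid iff no world has any successor (otherwise □⊥ fails at any world with one).

emptiness of R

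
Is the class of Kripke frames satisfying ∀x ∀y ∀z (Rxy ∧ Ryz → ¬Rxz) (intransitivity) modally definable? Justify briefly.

If a class were modally definable it would be closed under surjective bounded morphisms (Goldblatt–Thomason).
The 3-cycle (worlds a,b,c with a→b→c→a) is intransitive. Mapping every world to a single reflexive point • is a surjective bounded morphism; the reflexive point is not intransitive (R••∧R•• but R••).
So no modal formula (or set of formulas) defines exactly the intransitive frames.

No — not modally definable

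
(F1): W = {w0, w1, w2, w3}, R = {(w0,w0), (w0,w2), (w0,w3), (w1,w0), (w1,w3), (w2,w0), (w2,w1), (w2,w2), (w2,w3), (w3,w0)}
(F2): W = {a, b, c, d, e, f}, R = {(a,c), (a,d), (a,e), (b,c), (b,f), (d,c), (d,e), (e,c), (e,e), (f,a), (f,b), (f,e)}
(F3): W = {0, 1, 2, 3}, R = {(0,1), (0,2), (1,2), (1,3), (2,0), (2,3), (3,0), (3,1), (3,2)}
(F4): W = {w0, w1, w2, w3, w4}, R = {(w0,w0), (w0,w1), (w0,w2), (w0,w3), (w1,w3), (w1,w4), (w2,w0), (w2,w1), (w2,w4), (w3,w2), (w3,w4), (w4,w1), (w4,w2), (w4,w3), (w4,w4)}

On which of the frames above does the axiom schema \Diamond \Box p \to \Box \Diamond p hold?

The schema corresponds to convergence: \forall x \forall y \forall z (Rxy \wedge Rxz \to \exists w (Ryw \wedge Rzw)).
(F1): satisfies the condition.
(F2): fails — Rae and Rac but e and c have no common successor.
(F3): fails — R32 and R30 but 2 and 0 have no common successor.
(F4): satisfies the condition.

(F1), (F4)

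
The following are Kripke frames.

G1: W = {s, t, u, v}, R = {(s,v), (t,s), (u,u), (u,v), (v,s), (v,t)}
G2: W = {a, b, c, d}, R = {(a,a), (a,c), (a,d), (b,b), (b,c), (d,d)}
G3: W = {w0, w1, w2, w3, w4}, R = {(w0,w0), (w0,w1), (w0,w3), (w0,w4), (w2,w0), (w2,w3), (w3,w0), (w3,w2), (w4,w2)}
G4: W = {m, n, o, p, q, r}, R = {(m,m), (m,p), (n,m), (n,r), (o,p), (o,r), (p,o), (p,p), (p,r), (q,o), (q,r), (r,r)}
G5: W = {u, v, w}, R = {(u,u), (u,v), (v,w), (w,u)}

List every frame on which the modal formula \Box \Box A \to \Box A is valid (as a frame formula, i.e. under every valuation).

This is the axiom for density; its first-order frame correspondent is \forall x \forall y (Rxy \to \exists z (Rxz \wedge Rzy)).
G1: fails — Rvt but no z with Rvz and Rzt.
G2: condition met.
G3: fails — Rw3w2 but no z with Rw3z and Rzw2.
G4: fails — Rqo but no z with Rqz and Rzo.
G5: fails — Rvw but no z with Rvz and Rzw.
Valid on: G2.

G2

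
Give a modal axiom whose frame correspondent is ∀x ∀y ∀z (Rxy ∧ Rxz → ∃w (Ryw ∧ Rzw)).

A defining formula is ◇□r → □◇r (the .2 axiom).
Suppose ◇□r→□◇r is valid. Take Rxy, Rxz and set V(r)={w : Ryw}. Then □r at y so ◇□r at x, so □◇r at x, so ◇r at z, giving w with Rzw and Ryw.

◇□r → □◇r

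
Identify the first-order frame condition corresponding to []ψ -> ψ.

Suppose □ψ→ψ is valid. At any x set V(ψ)={w : Rxw}. Then □ψ holds at x, so ψ holds at x, i.e. Rxx.
Conversely, on a frame with reflexivity the schema holds at every world under every valuation.
Frame condition: forall x Rxx.

reflexivity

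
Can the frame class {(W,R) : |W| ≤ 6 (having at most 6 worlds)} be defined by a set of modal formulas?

If a class were modally definable it would be closed under disjoint unions (Goldblatt–Thomason).
Any modal formula valid on each of 7 disjoint one-world frames is valid on their disjoint union (validity is preserved under disjoint unions). Each one-world frame has |W|=1≤6, but the union has |W|=7.
Hence having at most 6 worlds is not modally definable.

No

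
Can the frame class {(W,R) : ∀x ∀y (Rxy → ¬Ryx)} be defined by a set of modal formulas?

Not definable by any modal formula

If a class were modally definable it would be closed under surjective bounded morphisms (Goldblatt–Thomason).
The 5-cycle (worlds s,t,u,v,w with s→t→u→v→w→s) is asymmetric. Mapping every world to a single reflexive point • is a surjective bounded morphism, and the reflexive point is not asymmetric (R•• but asymmetry requires ¬R••).
So no modal formula (or set of formulas) defines exactly the asymmetric frames.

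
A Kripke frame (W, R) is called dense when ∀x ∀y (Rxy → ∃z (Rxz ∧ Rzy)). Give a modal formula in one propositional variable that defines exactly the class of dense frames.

The condition is density. The C4 schema □□r → □r defines it.
Suppose □□r→□r is valid. Take Rxy and set V(r)={w : xR²w}. Then □□r at x, so □r at x, so r at y, i.e. ∃z(Rxz∧Rzy).

□□r → □r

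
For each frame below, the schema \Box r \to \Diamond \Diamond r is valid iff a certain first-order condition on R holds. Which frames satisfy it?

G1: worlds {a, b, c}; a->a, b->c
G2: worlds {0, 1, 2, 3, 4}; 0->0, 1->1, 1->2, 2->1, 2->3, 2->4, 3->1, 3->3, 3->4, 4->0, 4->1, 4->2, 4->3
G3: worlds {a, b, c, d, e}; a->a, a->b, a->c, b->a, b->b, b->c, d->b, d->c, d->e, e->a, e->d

The schema corresponds to a generalized confluence (Geach) condition: \forall x \exists w (xRw \wedge x R^2 w).
G1: fails — at b but no w with bRw and bR²w.
G2: condition met.
G3: fails — at c but no w with cRw and cR²w.
Valid on: G2.

G2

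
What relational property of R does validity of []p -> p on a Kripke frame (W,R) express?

Suppose □p→p is valid. At any x set V(p)={w : Rxw}. Then □p holds at x, so p holds at x, i.e. Rxx.

reflexivity: forall x Rxx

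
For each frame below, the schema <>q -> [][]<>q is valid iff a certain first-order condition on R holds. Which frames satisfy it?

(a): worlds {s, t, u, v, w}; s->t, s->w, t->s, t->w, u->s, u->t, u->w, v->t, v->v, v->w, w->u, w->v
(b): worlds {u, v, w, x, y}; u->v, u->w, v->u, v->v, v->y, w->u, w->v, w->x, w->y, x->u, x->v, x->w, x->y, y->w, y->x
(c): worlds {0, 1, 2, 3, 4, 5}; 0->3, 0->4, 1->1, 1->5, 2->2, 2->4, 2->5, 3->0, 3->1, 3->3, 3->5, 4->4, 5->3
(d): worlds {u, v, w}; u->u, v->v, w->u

This is the axiom for a generalized confluence (Geach) condition; its first-order frame correspondent is forall x forall y forall z ((xRy & x R^2 z) -> exists w (y = w & zRw)).
(a): fails — sRt, sR²w but no w* with t=w* and wRw*.
(b): fails — uRv, uR²y but no t with v=t and yRt.
(c): fails — 0R3, 0R²1 but no w with 3=w and 1Rw.
(d): ✓.
Valid on: (d).

(d)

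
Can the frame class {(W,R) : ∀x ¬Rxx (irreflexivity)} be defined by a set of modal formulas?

Not modally definable

Modal frame validity is preserved under surjective bounded morphisms.
The 4-cycle (worlds w0,w1,w2,w3 with w0→w1→w2→w3→w0) is irreflexive, and the map sending every world to a single reflexive point • is a surjective bounded morphism (forth: every edge maps to (•,•); back: every world has a successor). So any modal formula valid on the 4-cycle is also valid on the reflexive point, which is not irreflexive.
So no modal formula (or set of formulas) defines exactly the irreflexive frames.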